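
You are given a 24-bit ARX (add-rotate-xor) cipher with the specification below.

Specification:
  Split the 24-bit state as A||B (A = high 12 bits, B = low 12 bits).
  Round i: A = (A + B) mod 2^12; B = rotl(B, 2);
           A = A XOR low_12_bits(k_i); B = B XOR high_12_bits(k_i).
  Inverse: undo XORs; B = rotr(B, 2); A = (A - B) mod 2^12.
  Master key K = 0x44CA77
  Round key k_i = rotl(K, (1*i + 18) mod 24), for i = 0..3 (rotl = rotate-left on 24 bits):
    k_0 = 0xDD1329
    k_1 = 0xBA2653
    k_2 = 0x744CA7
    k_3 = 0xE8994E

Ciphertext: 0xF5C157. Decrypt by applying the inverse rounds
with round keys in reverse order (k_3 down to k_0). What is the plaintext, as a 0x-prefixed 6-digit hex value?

s_0 = ciphertext = 0xF5C157
s_1 = InvRound(s_0, k_3) = 0xA1BBF7
s_2 = InvRound(s_1, k_2) = 0x790F2C
s_3 = InvRound(s_2, k_1) = 0x8A0923
s_4 = InvRound(s_3, k_0) = 0x24D93C

0x24D93C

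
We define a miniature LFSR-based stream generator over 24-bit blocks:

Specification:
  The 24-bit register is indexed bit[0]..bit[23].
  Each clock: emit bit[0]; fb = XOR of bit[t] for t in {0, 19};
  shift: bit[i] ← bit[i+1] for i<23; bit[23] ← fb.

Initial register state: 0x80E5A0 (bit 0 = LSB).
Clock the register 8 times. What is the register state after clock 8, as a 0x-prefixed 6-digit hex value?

0xB080E5

reg_0 = 0x80E5A0
clock 1: out=0, reg = 0x4072D0
clock 2: out=0, reg = 0x203968
clock 3: out=0, reg = 0x101CB4
clock 4: out=0, reg = 0x080E5A
clock 5: out=0, reg = 0x84072D
clock 6: out=1, reg = 0xC20396
clock 7: out=0, reg = 0x6101CB
clock 8: out=1, reg = 0xB080E5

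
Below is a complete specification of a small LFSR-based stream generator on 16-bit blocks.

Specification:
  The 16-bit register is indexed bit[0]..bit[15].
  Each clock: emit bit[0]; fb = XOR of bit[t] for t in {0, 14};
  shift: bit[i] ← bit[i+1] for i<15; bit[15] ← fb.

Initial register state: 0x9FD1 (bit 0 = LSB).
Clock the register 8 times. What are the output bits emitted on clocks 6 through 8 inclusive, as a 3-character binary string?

reg_0 = 0x9FD1
clock 1: out=1, reg = 0xCFE8
clock 2: out=0, reg = 0xE7F4
clock 3: out=0, reg = 0xF3FA
clock 4: out=0, reg = 0xF9FD
clock 5: out=1, reg = 0x7CFE
clock 6: out=0, reg = 0xBE7F
clock 7: out=1, reg = 0xDF3F
clock 8: out=1, reg = 0x6F9F

011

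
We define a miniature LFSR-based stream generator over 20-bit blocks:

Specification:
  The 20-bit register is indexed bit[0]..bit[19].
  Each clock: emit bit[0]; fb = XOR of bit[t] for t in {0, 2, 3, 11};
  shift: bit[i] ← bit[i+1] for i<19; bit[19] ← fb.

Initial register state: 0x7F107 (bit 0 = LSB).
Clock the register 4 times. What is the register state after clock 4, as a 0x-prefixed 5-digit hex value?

reg_0 = 0x7F107
clock 1: out=1, reg = 0x3F883
clock 2: out=1, reg = 0x1FC41
clock 3: out=1, reg = 0x0FE20
clock 4: out=0, reg = 0x87F10

0x87F10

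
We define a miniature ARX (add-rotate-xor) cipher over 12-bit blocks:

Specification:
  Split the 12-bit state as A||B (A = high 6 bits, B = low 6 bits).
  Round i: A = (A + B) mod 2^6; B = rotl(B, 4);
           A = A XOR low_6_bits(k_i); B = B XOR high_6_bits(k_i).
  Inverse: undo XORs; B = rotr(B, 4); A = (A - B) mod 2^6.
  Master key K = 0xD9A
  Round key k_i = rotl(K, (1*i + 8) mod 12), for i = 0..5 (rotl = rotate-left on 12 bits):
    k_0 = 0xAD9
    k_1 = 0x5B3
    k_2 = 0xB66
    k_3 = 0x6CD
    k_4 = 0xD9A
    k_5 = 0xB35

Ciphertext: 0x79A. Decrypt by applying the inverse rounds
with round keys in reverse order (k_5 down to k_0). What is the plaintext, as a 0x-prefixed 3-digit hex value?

0x550

s_0 = ciphertext = 0x79A
s_1 = InvRound(s_0, k_5) = 0x41B
s_2 = InvRound(s_1, k_4) = 0x536
s_3 = InvRound(s_2, k_3) = 0x8F6
s_4 = InvRound(s_3, k_2) = 0x62D
s_5 = InvRound(s_4, k_1) = 0xF2F
s_6 = InvRound(s_5, k_0) = 0x550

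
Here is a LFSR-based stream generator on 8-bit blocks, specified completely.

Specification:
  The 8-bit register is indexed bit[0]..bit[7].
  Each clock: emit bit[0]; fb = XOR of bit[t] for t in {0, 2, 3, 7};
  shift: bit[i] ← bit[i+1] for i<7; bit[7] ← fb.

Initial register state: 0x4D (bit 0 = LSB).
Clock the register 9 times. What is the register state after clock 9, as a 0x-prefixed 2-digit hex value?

reg_0 = 0x4D
clock 1: out=1, reg = 0xA6
clock 2: out=0, reg = 0x53
clock 3: out=1, reg = 0xA9
clock 4: out=1, reg = 0xD4
clock 5: out=0, reg = 0x6A
clock 6: out=0, reg = 0xB5
clock 7: out=1, reg = 0xDA
clock 8: out=0, reg = 0x6D
clock 9: out=1, reg = 0xB6

0xB6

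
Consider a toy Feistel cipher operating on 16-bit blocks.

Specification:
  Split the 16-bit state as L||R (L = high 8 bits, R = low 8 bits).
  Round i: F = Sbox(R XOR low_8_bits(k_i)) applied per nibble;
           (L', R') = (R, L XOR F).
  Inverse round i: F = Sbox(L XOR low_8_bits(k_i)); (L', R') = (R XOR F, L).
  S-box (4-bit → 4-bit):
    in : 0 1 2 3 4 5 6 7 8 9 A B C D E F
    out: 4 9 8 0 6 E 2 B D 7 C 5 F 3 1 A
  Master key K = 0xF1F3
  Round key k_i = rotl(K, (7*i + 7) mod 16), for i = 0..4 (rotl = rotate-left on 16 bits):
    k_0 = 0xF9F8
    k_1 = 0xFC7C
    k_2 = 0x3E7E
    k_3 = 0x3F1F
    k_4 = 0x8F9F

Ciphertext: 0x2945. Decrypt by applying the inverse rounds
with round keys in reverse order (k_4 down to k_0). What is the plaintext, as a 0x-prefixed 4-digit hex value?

0x80CF

s_0 = ciphertext = 0x2945
s_1 = InvRound(s_0, k_4) = 0x1729
s_2 = InvRound(s_1, k_3) = 0x6417
s_3 = InvRound(s_2, k_2) = 0x8B64
s_4 = InvRound(s_3, k_1) = 0xCF8B
s_5 = InvRound(s_4, k_0) = 0x80CF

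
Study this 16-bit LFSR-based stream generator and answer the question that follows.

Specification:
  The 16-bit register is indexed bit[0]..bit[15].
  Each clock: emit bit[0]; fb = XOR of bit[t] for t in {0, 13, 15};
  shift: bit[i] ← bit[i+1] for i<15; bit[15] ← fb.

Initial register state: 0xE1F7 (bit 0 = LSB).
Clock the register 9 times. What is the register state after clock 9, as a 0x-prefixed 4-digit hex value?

0xA3F0

reg_0 = 0xE1F7
clock 1: out=1, reg = 0xF0FB
clock 2: out=1, reg = 0xF87D
clock 3: out=1, reg = 0xFC3E
clock 4: out=0, reg = 0x7E1F
clock 5: out=1, reg = 0x3F0F
clock 6: out=1, reg = 0x1F87
clock 7: out=1, reg = 0x8FC3
clock 8: out=1, reg = 0x47E1
clock 9: out=1, reg = 0xA3F0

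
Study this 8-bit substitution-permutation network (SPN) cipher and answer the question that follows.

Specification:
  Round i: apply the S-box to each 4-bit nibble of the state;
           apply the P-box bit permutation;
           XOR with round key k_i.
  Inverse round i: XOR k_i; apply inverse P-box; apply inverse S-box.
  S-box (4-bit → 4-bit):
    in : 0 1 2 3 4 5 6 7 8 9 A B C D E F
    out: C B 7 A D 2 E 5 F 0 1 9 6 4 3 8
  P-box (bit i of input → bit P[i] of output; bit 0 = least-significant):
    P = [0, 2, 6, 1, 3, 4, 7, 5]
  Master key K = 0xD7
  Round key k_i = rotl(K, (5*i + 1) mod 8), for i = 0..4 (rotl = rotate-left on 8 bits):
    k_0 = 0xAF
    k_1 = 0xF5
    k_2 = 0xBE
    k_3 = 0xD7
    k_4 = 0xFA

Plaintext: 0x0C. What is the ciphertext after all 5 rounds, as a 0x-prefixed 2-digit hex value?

s_0 = plaintext = 0x0C
s_1 = Round(s_0, k_0) = 0x4B
s_2 = Round(s_1, k_1) = 0x5E
s_3 = Round(s_2, k_2) = 0xAB
s_4 = Round(s_3, k_3) = 0xDC
s_5 = Round(s_4, k_4) = 0x3E

0x3E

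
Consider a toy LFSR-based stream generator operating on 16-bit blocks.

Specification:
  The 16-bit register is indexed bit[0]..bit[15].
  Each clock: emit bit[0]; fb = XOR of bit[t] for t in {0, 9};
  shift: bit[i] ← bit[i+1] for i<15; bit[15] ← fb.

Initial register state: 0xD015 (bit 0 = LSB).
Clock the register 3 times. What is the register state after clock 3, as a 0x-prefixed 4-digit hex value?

0xBA02

reg_0 = 0xD015
clock 1: out=1, reg = 0xE80A
clock 2: out=0, reg = 0x7405
clock 3: out=1, reg = 0xBA02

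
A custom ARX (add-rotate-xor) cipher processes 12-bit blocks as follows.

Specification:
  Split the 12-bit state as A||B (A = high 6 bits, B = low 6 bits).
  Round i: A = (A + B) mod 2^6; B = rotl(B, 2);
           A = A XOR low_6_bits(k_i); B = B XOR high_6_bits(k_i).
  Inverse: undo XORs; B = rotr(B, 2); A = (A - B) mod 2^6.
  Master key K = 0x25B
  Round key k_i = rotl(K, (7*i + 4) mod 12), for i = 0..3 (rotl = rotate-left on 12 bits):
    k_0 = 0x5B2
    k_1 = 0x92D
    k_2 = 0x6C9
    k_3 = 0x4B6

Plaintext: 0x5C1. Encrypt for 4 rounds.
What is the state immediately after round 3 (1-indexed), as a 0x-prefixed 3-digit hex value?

0xDED

s_0 = plaintext = 0x5C1
s_1 = Round(s_0, k_0) = 0xA92
s_2 = Round(s_1, k_1) = 0x46D
s_3 = Round(s_2, k_2) = 0xDED
s_4 = Round(s_3, k_3) = 0x4A4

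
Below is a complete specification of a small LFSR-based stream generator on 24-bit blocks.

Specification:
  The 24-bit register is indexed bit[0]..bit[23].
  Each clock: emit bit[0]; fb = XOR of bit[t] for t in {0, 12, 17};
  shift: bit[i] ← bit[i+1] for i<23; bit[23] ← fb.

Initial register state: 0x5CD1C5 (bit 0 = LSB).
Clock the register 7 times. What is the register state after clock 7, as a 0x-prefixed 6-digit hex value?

0x4CB9A3

reg_0 = 0x5CD1C5
clock 1: out=1, reg = 0x2E68E2
clock 2: out=0, reg = 0x973471
clock 3: out=1, reg = 0xCB9A38
clock 4: out=0, reg = 0x65CD1C
clock 5: out=0, reg = 0x32E68E
clock 6: out=0, reg = 0x997347
clock 7: out=1, reg = 0x4CB9A3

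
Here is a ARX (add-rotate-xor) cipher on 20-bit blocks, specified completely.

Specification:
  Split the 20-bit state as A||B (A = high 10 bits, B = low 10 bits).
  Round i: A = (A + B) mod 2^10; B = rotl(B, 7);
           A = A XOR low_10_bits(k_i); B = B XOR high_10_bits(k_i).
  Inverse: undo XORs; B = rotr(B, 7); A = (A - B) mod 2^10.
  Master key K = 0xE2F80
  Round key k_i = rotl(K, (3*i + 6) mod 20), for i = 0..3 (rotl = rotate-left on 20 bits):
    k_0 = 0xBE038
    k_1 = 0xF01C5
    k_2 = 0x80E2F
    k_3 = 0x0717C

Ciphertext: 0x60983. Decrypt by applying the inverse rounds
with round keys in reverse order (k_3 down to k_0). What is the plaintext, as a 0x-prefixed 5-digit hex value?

0x2F685

s_0 = ciphertext = 0x60983
s_1 = InvRound(s_0, k_3) = 0x00CFB
s_2 = InvRound(s_1, k_2) = 0x99FC5
s_3 = InvRound(s_2, k_1) = 0xDE828
s_4 = InvRound(s_3, k_0) = 0x2F685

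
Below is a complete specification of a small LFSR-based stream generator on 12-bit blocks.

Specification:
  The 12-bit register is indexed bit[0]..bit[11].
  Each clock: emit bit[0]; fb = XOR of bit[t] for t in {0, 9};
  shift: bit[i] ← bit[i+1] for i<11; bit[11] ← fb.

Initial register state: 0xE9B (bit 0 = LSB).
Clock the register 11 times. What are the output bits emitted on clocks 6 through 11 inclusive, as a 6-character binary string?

reg_0 = 0xE9B
clock 1: out=1, reg = 0x74D
clock 2: out=1, reg = 0x3A6
clock 3: out=0, reg = 0x9D3
clock 4: out=1, reg = 0xCE9
clock 5: out=1, reg = 0xE74
clock 6: out=0, reg = 0xF3A
clock 7: out=0, reg = 0xF9D
clock 8: out=1, reg = 0x7CE
clock 9: out=0, reg = 0xBE7
clock 10: out=1, reg = 0x5F3
clock 11: out=1, reg = 0xAF9

001011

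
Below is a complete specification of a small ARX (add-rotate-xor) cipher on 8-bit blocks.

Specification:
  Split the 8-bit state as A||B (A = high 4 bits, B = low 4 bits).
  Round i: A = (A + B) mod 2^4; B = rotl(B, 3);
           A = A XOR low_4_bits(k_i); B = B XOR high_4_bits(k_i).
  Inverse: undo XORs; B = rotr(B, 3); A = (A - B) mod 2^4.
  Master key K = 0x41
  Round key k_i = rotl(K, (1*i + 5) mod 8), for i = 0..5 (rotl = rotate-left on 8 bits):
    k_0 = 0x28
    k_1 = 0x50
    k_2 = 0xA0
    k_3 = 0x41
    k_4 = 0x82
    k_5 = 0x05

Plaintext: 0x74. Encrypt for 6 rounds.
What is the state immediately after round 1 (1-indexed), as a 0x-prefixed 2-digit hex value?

0x30

s_0 = plaintext = 0x74
s_1 = Round(s_0, k_0) = 0x30
s_2 = Round(s_1, k_1) = 0x35
s_3 = Round(s_2, k_2) = 0x80
s_4 = Round(s_3, k_3) = 0x94
s_5 = Round(s_4, k_4) = 0xFA
s_6 = Round(s_5, k_5) = 0xC5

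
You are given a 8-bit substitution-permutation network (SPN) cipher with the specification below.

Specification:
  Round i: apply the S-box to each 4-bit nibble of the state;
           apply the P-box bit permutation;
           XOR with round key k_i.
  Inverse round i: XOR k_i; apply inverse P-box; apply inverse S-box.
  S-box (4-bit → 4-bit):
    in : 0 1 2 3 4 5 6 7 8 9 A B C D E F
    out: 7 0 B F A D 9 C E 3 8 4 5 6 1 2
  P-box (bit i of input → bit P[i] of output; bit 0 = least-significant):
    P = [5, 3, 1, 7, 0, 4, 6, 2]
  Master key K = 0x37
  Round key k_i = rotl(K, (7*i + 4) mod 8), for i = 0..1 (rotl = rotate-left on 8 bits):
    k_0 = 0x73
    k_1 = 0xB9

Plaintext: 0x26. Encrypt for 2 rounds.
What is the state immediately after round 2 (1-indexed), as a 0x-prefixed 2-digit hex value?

0x58

s_0 = plaintext = 0x26
s_1 = Round(s_0, k_0) = 0xC6
s_2 = Round(s_1, k_1) = 0x58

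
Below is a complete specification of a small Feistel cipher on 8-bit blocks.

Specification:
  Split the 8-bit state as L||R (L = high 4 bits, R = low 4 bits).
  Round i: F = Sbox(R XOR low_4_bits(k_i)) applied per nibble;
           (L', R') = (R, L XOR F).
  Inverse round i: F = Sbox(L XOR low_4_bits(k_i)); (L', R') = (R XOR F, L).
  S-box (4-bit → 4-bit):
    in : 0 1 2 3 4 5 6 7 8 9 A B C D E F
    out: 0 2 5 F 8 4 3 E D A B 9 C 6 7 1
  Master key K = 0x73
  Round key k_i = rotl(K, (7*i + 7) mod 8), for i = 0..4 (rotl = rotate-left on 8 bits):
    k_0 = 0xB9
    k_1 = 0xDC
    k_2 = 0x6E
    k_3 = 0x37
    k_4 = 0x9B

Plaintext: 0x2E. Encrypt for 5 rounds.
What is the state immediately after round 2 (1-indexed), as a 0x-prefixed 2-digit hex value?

s_0 = plaintext = 0x2E
s_1 = Round(s_0, k_0) = 0xEC
s_2 = Round(s_1, k_1) = 0xCE
s_3 = Round(s_2, k_2) = 0xEC
s_4 = Round(s_3, k_3) = 0xC7
s_5 = Round(s_4, k_4) = 0x70

0xCE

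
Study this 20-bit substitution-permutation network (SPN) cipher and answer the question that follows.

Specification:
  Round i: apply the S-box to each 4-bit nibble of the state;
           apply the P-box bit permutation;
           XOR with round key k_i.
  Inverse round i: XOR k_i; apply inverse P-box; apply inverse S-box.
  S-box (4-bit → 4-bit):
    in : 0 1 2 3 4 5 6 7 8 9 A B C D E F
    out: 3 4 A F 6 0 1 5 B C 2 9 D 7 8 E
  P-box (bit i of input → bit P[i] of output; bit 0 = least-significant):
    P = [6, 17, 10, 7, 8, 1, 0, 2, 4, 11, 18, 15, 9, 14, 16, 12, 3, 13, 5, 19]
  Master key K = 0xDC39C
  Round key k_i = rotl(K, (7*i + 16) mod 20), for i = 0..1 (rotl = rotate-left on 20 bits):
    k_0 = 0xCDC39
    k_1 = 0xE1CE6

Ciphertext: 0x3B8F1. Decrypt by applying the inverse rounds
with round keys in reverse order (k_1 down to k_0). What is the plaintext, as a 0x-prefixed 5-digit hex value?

s_0 = ciphertext = 0x3B8F1
s_1 = InvRound(s_0, k_1) = 0x21CF1
s_2 = InvRound(s_1, k_0) = 0xBA958

0xBA958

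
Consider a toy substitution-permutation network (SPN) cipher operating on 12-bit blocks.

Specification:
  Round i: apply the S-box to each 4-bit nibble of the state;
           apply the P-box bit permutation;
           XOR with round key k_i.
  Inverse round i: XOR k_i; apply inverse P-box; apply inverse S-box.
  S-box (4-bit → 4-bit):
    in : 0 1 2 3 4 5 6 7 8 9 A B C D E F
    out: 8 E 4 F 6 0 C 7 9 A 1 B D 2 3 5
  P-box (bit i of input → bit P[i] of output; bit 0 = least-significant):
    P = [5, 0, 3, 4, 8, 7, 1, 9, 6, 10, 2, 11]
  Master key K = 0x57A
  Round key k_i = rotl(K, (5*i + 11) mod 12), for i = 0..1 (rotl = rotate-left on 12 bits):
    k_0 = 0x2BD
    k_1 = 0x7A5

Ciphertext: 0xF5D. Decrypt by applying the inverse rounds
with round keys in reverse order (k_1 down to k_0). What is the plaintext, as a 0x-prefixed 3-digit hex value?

s_0 = ciphertext = 0xF5D
s_1 = InvRound(s_0, k_1) = 0x8DC
s_2 = InvRound(s_1, k_0) = 0x80E

0x80E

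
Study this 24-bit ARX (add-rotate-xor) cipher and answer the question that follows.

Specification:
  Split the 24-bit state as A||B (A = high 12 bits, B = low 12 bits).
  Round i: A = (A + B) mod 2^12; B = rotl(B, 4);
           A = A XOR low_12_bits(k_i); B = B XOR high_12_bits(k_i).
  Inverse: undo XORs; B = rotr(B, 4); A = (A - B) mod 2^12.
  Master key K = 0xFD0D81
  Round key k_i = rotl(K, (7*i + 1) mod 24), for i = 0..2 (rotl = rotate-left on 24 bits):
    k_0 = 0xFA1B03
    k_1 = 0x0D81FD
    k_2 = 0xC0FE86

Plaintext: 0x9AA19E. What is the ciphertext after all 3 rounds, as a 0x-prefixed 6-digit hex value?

0x2D21EB

s_0 = plaintext = 0x9AA19E
s_1 = Round(s_0, k_0) = 0x04B640
s_2 = Round(s_1, k_1) = 0x7764DE
s_3 = Round(s_2, k_2) = 0x2D21EB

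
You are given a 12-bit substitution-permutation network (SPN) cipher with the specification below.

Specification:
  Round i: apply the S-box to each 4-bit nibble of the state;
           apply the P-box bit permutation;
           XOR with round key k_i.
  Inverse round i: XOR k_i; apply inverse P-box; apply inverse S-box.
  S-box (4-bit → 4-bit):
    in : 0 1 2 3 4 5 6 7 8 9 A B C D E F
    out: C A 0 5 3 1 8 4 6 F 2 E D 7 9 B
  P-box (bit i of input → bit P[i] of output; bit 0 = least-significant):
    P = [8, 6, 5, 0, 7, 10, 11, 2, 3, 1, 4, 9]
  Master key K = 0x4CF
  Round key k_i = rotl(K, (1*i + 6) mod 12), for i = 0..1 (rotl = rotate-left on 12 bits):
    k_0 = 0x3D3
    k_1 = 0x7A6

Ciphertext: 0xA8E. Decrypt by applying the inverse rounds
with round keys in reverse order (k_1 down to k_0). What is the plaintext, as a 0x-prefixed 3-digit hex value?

s_0 = ciphertext = 0xA8E
s_1 = InvRound(s_0, k_1) = 0x583
s_2 = InvRound(s_1, k_0) = 0x0AA

0x0AA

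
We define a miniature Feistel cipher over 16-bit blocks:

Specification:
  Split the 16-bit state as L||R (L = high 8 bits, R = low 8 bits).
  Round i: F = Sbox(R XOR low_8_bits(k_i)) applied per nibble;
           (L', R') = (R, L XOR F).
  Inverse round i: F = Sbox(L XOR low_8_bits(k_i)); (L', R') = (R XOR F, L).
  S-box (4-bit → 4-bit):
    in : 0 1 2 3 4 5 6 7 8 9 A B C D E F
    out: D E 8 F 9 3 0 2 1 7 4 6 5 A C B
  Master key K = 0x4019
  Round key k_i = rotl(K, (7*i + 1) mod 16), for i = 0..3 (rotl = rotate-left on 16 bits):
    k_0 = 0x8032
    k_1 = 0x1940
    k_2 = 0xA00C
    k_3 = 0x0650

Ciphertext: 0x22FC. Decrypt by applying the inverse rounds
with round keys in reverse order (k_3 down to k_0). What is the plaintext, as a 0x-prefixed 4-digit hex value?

s_0 = ciphertext = 0x22FC
s_1 = InvRound(s_0, k_3) = 0xD422
s_2 = InvRound(s_1, k_2) = 0x83D4
s_3 = InvRound(s_2, k_1) = 0x8B83
s_4 = InvRound(s_3, k_0) = 0xE48B

0xE48B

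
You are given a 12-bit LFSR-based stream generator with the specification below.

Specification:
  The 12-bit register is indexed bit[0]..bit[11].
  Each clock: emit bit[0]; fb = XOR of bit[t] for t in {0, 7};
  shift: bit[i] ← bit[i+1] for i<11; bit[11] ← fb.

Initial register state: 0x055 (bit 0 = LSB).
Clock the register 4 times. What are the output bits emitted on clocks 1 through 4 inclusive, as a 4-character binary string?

reg_0 = 0x055
clock 1: out=1, reg = 0x82A
clock 2: out=0, reg = 0x415
clock 3: out=1, reg = 0xA0A
clock 4: out=0, reg = 0x505

1010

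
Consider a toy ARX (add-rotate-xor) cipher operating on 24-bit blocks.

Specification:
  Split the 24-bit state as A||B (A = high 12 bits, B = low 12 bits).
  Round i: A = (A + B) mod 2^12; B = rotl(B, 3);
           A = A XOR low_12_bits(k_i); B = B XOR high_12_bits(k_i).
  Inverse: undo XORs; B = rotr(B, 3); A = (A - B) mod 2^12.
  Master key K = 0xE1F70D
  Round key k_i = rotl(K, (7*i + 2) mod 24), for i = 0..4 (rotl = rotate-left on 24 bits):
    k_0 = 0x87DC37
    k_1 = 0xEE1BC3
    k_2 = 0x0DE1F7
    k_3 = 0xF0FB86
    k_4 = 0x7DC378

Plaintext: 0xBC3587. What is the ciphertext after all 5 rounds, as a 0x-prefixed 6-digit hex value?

s_0 = plaintext = 0xBC3587
s_1 = Round(s_0, k_0) = 0xD7D447
s_2 = Round(s_1, k_1) = 0xA07CDB
s_3 = Round(s_2, k_2) = 0x715600
s_4 = Round(s_3, k_3) = 0x693F0C
s_5 = Round(s_4, k_4) = 0x6E7FBB

0x6E7FBB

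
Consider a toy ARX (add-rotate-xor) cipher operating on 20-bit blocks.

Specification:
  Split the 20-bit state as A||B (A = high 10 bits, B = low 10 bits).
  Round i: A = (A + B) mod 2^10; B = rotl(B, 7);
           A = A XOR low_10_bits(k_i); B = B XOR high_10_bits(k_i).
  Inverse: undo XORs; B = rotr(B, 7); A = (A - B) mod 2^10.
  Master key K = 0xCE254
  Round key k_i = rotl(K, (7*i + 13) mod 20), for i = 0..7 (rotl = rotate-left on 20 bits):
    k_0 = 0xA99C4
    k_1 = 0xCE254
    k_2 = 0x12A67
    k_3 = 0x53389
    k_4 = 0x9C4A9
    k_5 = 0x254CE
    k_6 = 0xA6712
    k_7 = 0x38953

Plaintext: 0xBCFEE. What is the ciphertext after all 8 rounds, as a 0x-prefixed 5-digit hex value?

s_0 = plaintext = 0xBCFEE
s_1 = Round(s_0, k_0) = 0xC95DB
s_2 = Round(s_1, k_1) = 0xD5283
s_3 = Round(s_2, k_2) = 0xEC19A
s_4 = Round(s_3, k_3) = 0xB0C7F
s_5 = Round(s_4, k_4) = 0xFADFE
s_6 = Round(s_5, k_5) = 0x49FAA
s_7 = Round(s_6, k_6) = 0xF0FEC
s_8 = Round(s_7, k_7) = 0xBF29F

0xBF29F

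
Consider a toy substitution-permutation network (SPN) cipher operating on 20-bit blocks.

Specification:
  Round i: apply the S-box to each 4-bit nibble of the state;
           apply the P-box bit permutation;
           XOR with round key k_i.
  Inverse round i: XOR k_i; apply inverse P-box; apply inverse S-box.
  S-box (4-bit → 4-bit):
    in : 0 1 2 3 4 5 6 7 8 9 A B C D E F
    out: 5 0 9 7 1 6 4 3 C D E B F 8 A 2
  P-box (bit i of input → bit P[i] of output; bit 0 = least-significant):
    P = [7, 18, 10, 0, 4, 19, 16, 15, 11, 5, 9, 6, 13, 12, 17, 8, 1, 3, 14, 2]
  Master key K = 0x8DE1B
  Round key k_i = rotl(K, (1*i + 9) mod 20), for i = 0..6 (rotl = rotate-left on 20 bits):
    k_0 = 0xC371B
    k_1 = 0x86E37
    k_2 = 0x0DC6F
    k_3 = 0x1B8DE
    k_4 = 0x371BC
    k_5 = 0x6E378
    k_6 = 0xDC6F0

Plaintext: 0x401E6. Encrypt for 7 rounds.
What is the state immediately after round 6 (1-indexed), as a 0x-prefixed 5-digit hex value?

0x689EA

s_0 = plaintext = 0x401E6
s_1 = Round(s_0, k_0) = 0x69319
s_2 = Round(s_1, k_1) = 0xA0196
s_3 = Round(s_2, k_2) = 0x33873
s_4 = Round(s_3, k_3) = 0xFCE04
s_5 = Round(s_4, k_4) = 0x04044
s_6 = Round(s_5, k_5) = 0x689EA
s_7 = Round(s_6, k_6) = 0x309B1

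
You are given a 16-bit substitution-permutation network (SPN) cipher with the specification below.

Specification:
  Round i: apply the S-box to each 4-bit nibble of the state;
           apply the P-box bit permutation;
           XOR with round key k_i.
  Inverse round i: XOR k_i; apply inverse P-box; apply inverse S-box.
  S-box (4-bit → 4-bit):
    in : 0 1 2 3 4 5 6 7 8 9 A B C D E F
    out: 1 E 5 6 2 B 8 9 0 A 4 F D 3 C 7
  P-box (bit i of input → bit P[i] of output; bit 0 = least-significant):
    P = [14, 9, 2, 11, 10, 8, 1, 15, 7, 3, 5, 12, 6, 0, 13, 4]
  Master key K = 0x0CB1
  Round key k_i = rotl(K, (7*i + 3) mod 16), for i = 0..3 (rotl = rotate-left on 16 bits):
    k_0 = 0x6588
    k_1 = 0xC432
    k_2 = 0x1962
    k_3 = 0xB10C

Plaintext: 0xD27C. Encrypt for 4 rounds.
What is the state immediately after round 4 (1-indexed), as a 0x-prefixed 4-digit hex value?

0x5B4C

s_0 = plaintext = 0xD27C
s_1 = Round(s_0, k_0) = 0xA96D
s_2 = Round(s_1, k_1) = 0x363A
s_3 = Round(s_2, k_2) = 0x2865
s_4 = Round(s_3, k_3) = 0x5B4C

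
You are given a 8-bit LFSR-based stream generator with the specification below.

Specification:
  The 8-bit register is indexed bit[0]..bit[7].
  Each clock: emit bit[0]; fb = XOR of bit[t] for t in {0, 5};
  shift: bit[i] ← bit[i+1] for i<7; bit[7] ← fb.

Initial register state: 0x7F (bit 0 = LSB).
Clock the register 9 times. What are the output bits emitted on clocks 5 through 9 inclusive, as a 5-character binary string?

11100

reg_0 = 0x7F
clock 1: out=1, reg = 0x3F
clock 2: out=1, reg = 0x1F
clock 3: out=1, reg = 0x8F
clock 4: out=1, reg = 0xC7
clock 5: out=1, reg = 0xE3
clock 6: out=1, reg = 0x71
clock 7: out=1, reg = 0x38
clock 8: out=0, reg = 0x9C
clock 9: out=0, reg = 0x4E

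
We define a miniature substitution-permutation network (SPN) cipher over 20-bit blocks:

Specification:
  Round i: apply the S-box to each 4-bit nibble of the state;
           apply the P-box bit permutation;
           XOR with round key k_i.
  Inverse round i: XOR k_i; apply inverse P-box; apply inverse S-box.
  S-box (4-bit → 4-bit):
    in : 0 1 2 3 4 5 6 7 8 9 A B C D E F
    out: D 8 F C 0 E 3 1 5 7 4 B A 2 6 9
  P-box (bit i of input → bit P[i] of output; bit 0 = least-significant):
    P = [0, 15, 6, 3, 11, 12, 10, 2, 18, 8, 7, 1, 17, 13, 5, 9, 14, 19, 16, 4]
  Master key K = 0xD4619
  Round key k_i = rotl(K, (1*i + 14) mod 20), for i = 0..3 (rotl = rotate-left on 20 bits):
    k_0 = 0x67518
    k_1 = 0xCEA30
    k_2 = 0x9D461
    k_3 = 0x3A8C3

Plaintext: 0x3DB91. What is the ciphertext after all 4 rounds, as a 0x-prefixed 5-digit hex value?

0x9D2E9

s_0 = plaintext = 0x3DB91
s_1 = Round(s_0, k_0) = 0x34802
s_2 = Round(s_1, k_1) = 0x966ED
s_3 = Round(s_2, k_2) = 0x62161
s_4 = Round(s_3, k_3) = 0x9D2E9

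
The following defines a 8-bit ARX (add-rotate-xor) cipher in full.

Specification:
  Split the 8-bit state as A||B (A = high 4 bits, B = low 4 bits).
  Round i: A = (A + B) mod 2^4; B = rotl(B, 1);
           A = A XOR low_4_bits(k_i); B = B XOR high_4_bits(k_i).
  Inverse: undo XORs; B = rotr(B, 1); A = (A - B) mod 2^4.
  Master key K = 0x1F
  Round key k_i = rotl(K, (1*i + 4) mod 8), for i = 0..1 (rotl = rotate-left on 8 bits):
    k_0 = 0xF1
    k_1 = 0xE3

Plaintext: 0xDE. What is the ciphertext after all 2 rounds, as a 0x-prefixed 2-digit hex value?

0xFA

s_0 = plaintext = 0xDE
s_1 = Round(s_0, k_0) = 0xA2
s_2 = Round(s_1, k_1) = 0xFA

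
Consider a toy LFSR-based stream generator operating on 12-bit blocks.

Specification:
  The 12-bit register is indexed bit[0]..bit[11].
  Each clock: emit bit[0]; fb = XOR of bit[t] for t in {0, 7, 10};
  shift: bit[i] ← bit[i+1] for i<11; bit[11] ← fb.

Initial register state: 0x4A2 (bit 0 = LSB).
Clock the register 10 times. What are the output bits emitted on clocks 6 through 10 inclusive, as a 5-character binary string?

reg_0 = 0x4A2
clock 1: out=0, reg = 0x251
clock 2: out=1, reg = 0x928
clock 3: out=0, reg = 0x494
clock 4: out=0, reg = 0x24A
clock 5: out=0, reg = 0x125
clock 6: out=1, reg = 0x892
clock 7: out=0, reg = 0xC49
clock 8: out=1, reg = 0x624
clock 9: out=0, reg = 0xB12
clock 10: out=0, reg = 0x589

10100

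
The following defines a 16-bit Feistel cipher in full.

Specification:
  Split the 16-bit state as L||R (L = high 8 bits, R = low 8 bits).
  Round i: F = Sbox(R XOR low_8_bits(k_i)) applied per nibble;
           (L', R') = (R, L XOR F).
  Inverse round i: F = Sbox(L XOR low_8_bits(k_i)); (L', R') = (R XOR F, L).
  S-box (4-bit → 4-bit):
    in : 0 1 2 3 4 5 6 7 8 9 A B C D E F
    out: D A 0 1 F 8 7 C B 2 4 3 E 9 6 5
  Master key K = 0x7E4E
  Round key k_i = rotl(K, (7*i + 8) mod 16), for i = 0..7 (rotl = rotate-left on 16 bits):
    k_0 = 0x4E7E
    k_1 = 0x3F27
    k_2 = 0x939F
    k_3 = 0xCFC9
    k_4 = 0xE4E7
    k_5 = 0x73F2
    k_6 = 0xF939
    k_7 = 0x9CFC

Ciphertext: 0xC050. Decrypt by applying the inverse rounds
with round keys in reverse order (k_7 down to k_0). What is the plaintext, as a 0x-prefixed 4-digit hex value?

s_0 = ciphertext = 0xC050
s_1 = InvRound(s_0, k_7) = 0x4EC0
s_2 = InvRound(s_1, k_6) = 0x0C4E
s_3 = InvRound(s_2, k_5) = 0x180C
s_4 = InvRound(s_3, k_4) = 0x5918
s_5 = InvRound(s_4, k_3) = 0x3559
s_6 = InvRound(s_5, k_2) = 0x1D35
s_7 = InvRound(s_6, k_1) = 0x211D
s_8 = InvRound(s_7, k_0) = 0x9821

0x9821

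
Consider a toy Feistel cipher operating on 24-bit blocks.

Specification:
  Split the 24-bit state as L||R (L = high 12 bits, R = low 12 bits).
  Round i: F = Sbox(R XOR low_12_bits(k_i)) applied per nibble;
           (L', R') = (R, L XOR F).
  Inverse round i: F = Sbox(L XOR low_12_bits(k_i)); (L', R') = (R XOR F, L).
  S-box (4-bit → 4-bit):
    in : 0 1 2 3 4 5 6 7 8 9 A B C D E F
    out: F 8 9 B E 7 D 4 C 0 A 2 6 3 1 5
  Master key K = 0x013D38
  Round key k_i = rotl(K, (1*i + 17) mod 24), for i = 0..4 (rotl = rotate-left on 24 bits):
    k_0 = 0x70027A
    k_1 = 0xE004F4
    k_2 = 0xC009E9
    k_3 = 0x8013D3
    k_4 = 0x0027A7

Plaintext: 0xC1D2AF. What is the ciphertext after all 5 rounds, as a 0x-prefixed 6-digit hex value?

s_0 = plaintext = 0xC1D2AF
s_1 = Round(s_0, k_0) = 0x2AF32A
s_2 = Round(s_1, k_1) = 0x32A69E
s_3 = Round(s_2, k_2) = 0x69E66E
s_4 = Round(s_3, k_3) = 0x66E1BD
s_5 = Round(s_4, k_4) = 0x1BDBE4

0x1BDBE4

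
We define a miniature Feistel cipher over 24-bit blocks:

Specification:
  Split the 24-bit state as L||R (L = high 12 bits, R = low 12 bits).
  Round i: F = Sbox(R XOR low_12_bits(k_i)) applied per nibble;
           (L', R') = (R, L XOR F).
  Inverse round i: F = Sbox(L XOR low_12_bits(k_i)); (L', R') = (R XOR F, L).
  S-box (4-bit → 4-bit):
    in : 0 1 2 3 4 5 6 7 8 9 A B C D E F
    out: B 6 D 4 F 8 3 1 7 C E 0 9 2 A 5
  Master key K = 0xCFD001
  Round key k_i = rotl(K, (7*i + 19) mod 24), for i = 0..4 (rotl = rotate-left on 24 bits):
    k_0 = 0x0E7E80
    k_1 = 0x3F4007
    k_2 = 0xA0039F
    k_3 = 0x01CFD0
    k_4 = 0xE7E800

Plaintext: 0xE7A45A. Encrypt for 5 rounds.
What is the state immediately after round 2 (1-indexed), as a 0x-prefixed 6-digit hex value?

0x054FDE

s_0 = plaintext = 0xE7A45A
s_1 = Round(s_0, k_0) = 0x45A054
s_2 = Round(s_1, k_1) = 0x054FDE
s_3 = Round(s_2, k_2) = 0xFDE9A2
s_4 = Round(s_3, k_3) = 0x9A2CC3
s_5 = Round(s_4, k_4) = 0xCC3636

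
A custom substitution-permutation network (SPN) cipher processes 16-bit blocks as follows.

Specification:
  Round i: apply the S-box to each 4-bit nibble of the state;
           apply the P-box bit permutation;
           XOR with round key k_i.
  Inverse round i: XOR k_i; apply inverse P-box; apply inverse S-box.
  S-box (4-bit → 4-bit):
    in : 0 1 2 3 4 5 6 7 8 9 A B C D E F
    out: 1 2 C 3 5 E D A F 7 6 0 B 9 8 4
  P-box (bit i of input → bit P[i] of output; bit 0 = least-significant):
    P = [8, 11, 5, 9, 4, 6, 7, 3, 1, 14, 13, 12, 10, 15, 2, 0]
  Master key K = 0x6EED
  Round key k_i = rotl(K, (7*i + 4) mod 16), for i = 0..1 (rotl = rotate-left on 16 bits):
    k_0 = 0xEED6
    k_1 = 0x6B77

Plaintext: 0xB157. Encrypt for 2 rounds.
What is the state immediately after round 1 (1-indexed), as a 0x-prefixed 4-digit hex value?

s_0 = plaintext = 0xB157
s_1 = Round(s_0, k_0) = 0xA41E
s_2 = Round(s_1, k_1) = 0xC931

0xA41E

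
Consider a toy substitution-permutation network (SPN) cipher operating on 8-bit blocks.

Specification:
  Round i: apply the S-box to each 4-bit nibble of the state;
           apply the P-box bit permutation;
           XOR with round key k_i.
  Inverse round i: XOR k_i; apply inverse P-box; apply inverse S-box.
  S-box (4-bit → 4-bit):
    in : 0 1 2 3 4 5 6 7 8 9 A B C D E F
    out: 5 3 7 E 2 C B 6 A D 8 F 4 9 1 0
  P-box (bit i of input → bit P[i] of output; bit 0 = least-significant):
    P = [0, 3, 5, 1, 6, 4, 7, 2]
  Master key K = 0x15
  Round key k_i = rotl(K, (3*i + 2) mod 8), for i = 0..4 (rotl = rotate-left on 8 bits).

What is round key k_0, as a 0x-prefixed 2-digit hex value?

0x54

K = 0x15
k_0 = rotl(K, (3*0+2) mod 8) = rotl(K, 2) = 0x54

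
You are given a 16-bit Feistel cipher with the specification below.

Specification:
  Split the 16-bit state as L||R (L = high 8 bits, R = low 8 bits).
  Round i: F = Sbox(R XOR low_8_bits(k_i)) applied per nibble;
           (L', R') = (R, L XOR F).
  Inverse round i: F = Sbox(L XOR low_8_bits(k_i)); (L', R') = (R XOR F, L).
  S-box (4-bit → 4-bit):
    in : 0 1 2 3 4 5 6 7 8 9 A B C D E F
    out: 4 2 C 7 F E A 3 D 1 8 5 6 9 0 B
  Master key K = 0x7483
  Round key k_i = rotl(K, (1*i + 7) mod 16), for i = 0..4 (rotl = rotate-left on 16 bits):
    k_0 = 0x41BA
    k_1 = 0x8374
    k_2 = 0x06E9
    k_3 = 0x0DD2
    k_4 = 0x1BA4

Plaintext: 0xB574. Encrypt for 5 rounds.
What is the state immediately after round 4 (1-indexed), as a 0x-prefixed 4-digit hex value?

0xFE30

s_0 = plaintext = 0xB574
s_1 = Round(s_0, k_0) = 0x74D5
s_2 = Round(s_1, k_1) = 0xD5F6
s_3 = Round(s_2, k_2) = 0xF6FE
s_4 = Round(s_3, k_3) = 0xFE30
s_5 = Round(s_4, k_4) = 0x30E1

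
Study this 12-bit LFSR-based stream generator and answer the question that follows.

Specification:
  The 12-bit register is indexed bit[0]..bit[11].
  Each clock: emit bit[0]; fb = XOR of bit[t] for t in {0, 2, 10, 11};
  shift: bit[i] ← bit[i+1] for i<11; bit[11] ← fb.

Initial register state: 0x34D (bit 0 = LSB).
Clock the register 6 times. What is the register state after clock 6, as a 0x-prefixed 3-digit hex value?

0xC8D

reg_0 = 0x34D
clock 1: out=1, reg = 0x1A6
clock 2: out=0, reg = 0x8D3
clock 3: out=1, reg = 0x469
clock 4: out=1, reg = 0x234
clock 5: out=0, reg = 0x91A
clock 6: out=0, reg = 0xC8D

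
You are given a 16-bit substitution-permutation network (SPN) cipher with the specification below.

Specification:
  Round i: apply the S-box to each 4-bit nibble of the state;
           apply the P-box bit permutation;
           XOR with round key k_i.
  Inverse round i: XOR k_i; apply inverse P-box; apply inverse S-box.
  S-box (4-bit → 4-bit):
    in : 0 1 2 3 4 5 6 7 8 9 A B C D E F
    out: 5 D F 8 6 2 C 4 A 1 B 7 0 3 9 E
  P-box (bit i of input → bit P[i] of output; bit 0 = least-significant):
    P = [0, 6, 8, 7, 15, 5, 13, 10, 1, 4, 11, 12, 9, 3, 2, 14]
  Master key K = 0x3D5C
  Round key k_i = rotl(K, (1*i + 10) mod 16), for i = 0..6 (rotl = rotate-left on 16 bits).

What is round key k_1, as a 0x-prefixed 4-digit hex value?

0xE1EA

K = 0x3D5C
k_0 = rotl(K, (1*0+10) mod 16) = rotl(K, 10) = 0x70F5
k_1 = rotl(K, (1*1+10) mod 16) = rotl(K, 11) = 0xE1EA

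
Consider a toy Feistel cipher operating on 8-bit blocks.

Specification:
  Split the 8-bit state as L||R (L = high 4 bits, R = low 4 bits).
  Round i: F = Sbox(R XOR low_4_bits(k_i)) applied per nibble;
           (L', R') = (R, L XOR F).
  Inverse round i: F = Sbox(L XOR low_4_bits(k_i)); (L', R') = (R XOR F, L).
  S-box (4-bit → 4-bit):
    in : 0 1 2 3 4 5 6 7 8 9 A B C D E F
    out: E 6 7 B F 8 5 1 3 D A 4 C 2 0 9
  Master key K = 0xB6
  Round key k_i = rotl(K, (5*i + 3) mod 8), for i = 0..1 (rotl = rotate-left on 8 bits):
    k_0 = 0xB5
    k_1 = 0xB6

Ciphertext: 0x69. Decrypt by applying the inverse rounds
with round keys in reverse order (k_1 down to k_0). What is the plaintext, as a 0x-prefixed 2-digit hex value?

s_0 = ciphertext = 0x69
s_1 = InvRound(s_0, k_1) = 0x76
s_2 = InvRound(s_1, k_0) = 0x17

0x17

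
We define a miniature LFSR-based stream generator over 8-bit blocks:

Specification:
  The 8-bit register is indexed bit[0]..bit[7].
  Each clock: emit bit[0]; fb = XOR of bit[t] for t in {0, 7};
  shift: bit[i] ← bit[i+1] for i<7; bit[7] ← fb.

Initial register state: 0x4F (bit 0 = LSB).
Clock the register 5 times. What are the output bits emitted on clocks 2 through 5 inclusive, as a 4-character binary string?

1110

reg_0 = 0x4F
clock 1: out=1, reg = 0xA7
clock 2: out=1, reg = 0x53
clock 3: out=1, reg = 0xA9
clock 4: out=1, reg = 0x54
clock 5: out=0, reg = 0x2A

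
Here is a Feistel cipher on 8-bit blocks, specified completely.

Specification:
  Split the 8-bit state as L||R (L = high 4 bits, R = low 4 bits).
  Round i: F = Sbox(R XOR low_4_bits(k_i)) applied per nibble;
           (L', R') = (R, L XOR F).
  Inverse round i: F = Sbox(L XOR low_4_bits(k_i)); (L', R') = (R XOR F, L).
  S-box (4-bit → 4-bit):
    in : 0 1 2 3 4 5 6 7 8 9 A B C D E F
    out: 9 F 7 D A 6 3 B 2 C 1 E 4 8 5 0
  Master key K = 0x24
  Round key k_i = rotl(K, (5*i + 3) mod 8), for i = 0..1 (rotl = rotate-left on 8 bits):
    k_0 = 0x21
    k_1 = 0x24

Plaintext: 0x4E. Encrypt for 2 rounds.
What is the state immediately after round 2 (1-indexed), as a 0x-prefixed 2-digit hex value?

s_0 = plaintext = 0x4E
s_1 = Round(s_0, k_0) = 0xE4
s_2 = Round(s_1, k_1) = 0x47

0x47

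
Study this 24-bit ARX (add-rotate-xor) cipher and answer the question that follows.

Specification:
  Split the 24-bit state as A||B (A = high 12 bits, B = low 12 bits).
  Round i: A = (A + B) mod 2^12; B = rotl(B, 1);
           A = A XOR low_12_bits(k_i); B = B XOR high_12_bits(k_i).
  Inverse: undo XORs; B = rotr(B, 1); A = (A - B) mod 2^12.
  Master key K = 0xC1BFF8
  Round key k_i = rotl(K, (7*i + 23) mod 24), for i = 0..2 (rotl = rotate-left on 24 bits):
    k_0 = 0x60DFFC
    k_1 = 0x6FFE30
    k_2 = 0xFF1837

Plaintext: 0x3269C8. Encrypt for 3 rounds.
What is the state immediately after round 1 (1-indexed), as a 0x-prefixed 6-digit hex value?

0x31259C

s_0 = plaintext = 0x3269C8
s_1 = Round(s_0, k_0) = 0x31259C
s_2 = Round(s_1, k_1) = 0x69EDC7
s_3 = Round(s_2, k_2) = 0xC5247E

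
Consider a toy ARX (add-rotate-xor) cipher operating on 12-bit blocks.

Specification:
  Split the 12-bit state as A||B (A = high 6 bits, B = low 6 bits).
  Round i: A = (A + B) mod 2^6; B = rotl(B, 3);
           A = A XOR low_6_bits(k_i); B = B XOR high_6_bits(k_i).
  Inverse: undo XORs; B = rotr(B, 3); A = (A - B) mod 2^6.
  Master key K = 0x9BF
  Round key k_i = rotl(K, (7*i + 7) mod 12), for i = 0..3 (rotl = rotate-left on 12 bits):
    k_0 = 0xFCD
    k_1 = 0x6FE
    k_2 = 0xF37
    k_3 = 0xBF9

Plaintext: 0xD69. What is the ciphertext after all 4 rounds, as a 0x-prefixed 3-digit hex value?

0xB45

s_0 = plaintext = 0xD69
s_1 = Round(s_0, k_0) = 0x4F2
s_2 = Round(s_1, k_1) = 0xECD
s_3 = Round(s_2, k_2) = 0xFD5
s_4 = Round(s_3, k_3) = 0xB45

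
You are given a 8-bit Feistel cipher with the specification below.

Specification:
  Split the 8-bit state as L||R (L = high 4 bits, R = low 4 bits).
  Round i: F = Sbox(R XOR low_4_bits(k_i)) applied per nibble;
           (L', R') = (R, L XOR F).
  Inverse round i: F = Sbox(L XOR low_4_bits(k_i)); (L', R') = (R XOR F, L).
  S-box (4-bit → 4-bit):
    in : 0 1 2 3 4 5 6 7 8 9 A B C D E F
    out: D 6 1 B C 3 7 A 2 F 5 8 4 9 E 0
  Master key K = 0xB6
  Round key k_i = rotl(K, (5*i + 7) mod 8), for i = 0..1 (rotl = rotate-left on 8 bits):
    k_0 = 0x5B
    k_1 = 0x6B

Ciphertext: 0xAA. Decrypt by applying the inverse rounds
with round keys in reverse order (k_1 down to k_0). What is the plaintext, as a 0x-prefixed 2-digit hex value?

0x0C

s_0 = ciphertext = 0xAA
s_1 = InvRound(s_0, k_1) = 0xCA
s_2 = InvRound(s_1, k_0) = 0x0C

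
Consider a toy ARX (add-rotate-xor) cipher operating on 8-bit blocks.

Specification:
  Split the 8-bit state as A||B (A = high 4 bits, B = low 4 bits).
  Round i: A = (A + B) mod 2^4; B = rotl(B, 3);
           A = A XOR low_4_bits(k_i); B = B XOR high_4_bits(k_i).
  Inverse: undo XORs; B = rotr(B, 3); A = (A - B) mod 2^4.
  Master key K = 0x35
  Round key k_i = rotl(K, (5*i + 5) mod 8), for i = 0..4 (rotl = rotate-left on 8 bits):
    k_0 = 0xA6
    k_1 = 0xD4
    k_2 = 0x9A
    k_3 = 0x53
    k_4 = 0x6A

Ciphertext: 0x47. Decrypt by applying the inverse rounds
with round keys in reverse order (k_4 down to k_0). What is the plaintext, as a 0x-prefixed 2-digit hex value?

0xC9

s_0 = ciphertext = 0x47
s_1 = InvRound(s_0, k_4) = 0xC2
s_2 = InvRound(s_1, k_3) = 0x1E
s_3 = InvRound(s_2, k_2) = 0xDE
s_4 = InvRound(s_3, k_1) = 0x36
s_5 = InvRound(s_4, k_0) = 0xC9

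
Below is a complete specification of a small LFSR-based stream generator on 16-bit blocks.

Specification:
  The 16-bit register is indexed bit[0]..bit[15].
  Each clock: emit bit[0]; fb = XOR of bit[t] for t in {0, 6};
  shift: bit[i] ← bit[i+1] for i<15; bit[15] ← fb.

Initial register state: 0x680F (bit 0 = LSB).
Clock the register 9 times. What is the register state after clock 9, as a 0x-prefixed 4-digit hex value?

0xD7B4

reg_0 = 0x680F
clock 1: out=1, reg = 0xB407
clock 2: out=1, reg = 0xDA03
clock 3: out=1, reg = 0xED01
clock 4: out=1, reg = 0xF680
clock 5: out=0, reg = 0x7B40
clock 6: out=0, reg = 0xBDA0
clock 7: out=0, reg = 0x5ED0
clock 8: out=0, reg = 0xAF68
clock 9: out=0, reg = 0xD7B4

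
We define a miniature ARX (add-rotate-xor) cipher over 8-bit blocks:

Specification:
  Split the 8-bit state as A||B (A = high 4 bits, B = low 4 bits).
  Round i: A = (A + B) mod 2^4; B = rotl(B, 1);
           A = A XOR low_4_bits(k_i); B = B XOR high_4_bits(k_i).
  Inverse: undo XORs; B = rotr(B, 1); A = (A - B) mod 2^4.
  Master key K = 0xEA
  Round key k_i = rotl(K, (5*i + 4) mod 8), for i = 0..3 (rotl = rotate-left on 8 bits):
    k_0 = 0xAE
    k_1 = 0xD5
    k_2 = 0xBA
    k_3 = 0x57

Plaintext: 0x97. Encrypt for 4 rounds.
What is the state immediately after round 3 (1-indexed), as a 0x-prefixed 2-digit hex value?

s_0 = plaintext = 0x97
s_1 = Round(s_0, k_0) = 0xE4
s_2 = Round(s_1, k_1) = 0x75
s_3 = Round(s_2, k_2) = 0x61
s_4 = Round(s_3, k_3) = 0x07

0x61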